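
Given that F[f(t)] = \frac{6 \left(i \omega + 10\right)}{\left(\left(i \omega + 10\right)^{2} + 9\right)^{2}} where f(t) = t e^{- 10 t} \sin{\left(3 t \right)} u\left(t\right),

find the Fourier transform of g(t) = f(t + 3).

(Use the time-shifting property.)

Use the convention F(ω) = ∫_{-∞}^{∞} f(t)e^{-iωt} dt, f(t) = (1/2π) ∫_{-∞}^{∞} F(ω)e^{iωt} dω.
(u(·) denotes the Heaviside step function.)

F[g](ω) = \frac{6 \left(i \omega + 10\right) e^{3 i \omega}}{\left(\left(i \omega + 10\right)^{2} + 9\right)^{2}}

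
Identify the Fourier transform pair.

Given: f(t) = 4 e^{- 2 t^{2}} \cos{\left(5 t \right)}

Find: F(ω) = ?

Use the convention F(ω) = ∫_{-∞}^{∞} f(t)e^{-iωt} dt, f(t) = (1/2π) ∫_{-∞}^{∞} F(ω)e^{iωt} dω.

F(ω) = \sqrt{2} \sqrt{\pi} \left(e^{\frac{5 \omega}{2}} + 1\right) e^{- \frac{\omega^{2}}{8} - \frac{5 \omega}{4} - \frac{25}{8}}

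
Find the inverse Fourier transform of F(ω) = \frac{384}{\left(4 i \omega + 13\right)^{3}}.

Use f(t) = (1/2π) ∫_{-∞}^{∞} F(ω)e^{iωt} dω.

f(t) = 3 t^{2} e^{- \frac{13 t}{4}} u\left(t\right)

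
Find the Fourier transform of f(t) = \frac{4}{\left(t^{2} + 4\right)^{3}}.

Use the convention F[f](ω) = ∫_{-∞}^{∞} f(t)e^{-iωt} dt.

F(ω) = \frac{\pi \left(4 \omega^{2} + 6 \left|{\omega}\right| + 3\right) e^{- 2 \left|{\omega}\right|}}{64}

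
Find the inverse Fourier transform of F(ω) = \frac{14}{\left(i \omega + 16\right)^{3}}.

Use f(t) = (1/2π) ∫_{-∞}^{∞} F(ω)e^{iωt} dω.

f(t) = 7 t^{2} e^{- 16 t} u\left(t\right)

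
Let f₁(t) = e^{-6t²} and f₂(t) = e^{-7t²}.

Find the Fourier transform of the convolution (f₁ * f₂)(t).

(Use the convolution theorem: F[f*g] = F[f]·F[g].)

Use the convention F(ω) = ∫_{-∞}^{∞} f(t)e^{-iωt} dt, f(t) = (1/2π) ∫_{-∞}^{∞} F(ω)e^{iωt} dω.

F[f₁*f₂](ω) = \frac{\sqrt{42} \pi e^{- \frac{13 \omega^{2}}{168}}}{42}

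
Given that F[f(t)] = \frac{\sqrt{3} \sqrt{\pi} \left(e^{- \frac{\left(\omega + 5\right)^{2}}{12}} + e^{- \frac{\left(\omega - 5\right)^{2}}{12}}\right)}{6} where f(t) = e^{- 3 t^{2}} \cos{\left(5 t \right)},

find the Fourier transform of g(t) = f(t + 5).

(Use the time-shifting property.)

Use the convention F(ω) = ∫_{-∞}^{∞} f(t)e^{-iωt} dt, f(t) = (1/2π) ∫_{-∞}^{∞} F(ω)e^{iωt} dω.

F[g](ω) = \frac{\sqrt{3} \sqrt{\pi} \left(e^{\frac{5 \omega}{3}} + 1\right) e^{- \frac{\omega^{2}}{12} - \frac{5 \omega}{6} + 5 i \omega - \frac{25}{12}}}{6}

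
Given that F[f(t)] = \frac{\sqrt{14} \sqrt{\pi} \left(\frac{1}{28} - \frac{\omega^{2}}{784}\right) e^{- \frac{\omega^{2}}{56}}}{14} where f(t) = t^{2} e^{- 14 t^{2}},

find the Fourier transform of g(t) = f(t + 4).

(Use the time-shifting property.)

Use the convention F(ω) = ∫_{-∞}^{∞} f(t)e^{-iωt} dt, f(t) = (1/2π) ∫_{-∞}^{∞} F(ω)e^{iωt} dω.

F[g](ω) = \frac{\sqrt{14} \sqrt{\pi} \left(28 - \omega^{2}\right) e^{\frac{\omega \left(- \omega + 224 i\right)}{56}}}{10976}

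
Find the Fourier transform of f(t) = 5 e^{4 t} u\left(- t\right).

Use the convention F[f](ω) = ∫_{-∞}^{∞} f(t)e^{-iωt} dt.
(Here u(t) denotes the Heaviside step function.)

F(ω) = - \frac{5}{i \omega - 4}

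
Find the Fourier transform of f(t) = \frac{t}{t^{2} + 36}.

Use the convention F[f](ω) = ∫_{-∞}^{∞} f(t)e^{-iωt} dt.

F(ω) = - i \pi e^{- 6 \left|{\omega}\right|} \operatorname{sign}{\left(\omega \right)}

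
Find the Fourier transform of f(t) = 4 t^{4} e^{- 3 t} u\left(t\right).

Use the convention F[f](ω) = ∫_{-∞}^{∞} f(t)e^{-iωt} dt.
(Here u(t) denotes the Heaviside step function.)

F(ω) = \frac{96}{\left(i \omega + 3\right)^{5}}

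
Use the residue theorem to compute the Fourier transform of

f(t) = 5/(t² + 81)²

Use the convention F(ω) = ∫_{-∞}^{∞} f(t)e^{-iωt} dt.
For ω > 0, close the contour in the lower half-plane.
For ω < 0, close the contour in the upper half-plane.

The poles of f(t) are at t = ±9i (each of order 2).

Let g(z) = f(z)e^{-iωz}; for large |z| the factor e^{-iωz} decays in the lower half-plane when ω > 0 and in the upper half-plane when ω < 0.

Case ω > 0 (lower half-plane, clockwise contour ⇒ F(ω) = -2πi·ΣRes):
  Res_{z = - 9 i} g(z) = \frac{5 i \left(9 \omega + 1\right) e^{- 9 \omega}}{2916} (pole of order 2)
  F(ω) = -2πi·ΣRes = \frac{5 \pi \left(9 \omega + 1\right) e^{- 9 \omega}}{1458}

Case ω < 0 (upper half-plane, counterclockwise contour ⇒ F(ω) = +2πi·ΣRes):
  Res_{z = 9 i} g(z) = \frac{5 i \left(9 \omega - 1\right) e^{9 \omega}}{2916} (pole of order 2)
  F(ω) = 2πi·ΣRes = \frac{5 \pi \left(1 - 9 \omega\right) e^{9 \omega}}{1458}

Both cases combine into a single formula in |ω|:

F(ω) = \frac{5 \pi \left(9 \left|{\omega}\right| + 1\right) e^{- 9 \left|{\omega}\right|}}{1458}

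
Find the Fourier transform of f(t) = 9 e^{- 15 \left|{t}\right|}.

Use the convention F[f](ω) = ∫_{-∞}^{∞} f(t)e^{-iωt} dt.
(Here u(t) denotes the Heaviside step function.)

F(ω) = \frac{270}{\omega^{2} + 225}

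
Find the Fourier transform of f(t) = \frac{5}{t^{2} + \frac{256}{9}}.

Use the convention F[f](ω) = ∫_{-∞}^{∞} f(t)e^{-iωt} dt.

F(ω) = \frac{15 \pi e^{- \frac{16 \left|{\omega}\right|}{3}}}{16}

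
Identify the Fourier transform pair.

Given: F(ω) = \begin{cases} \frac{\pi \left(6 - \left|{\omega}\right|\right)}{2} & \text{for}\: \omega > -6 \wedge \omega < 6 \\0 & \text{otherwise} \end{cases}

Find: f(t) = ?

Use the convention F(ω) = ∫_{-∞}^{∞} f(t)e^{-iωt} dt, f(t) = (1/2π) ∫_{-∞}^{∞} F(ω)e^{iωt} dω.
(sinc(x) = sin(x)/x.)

f(t) = 9 \operatorname{sinc}^{2}{\left(3 t \right)}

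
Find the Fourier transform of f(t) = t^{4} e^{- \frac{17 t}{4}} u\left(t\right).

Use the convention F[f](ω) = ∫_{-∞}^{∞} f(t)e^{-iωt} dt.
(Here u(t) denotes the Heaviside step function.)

F(ω) = \frac{24576}{\left(4 i \omega + 17\right)^{5}}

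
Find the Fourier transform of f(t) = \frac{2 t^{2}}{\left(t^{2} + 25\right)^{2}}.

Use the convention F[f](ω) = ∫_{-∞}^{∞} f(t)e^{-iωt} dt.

F(ω) = \frac{\pi \left(1 - 5 \left|{\omega}\right|\right) e^{- 5 \left|{\omega}\right|}}{5}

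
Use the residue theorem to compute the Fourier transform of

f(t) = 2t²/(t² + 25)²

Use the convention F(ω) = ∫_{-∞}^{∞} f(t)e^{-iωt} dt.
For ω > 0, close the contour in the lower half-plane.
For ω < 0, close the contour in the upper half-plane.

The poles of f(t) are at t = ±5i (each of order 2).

Let g(z) = f(z)e^{-iωz}; for large |z| the factor e^{-iωz} decays in the lower half-plane when ω > 0 and in the upper half-plane when ω < 0.

Case ω > 0 (lower half-plane, clockwise contour ⇒ F(ω) = -2πi·ΣRes):
  Res_{z = - 5 i} g(z) = \frac{i \left(1 - 5 \omega\right) e^{- 5 \omega}}{10} (pole of order 2)
  F(ω) = -2πi·ΣRes = \frac{\pi \left(1 - 5 \omega\right) e^{- 5 \omega}}{5}

Case ω < 0 (upper half-plane, counterclockwise contour ⇒ F(ω) = +2πi·ΣRes):
  Res_{z = 5 i} g(z) = \frac{i \left(- 5 \omega - 1\right) e^{5 \omega}}{10} (pole of order 2)
  F(ω) = 2πi·ΣRes = \frac{\pi \left(5 \omega + 1\right) e^{5 \omega}}{5}

Both cases combine into a single formula in |ω|:

F(ω) = \frac{\pi \left(1 - 5 \left|{\omega}\right|\right) e^{- 5 \left|{\omega}\right|}}{5}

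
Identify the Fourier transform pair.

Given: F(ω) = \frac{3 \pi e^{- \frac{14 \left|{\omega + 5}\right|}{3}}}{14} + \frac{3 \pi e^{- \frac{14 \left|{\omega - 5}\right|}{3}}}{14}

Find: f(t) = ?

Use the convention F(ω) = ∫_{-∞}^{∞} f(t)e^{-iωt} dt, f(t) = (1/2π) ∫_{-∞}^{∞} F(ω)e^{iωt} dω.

f(t) = \frac{2 \cos{\left(5 t \right)}}{t^{2} + \frac{196}{9}}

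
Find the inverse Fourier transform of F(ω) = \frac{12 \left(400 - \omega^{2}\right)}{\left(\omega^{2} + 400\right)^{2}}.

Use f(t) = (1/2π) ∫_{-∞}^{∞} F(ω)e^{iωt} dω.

f(t) = 6 e^{- 20 \left|{t}\right|} \left|{t}\right|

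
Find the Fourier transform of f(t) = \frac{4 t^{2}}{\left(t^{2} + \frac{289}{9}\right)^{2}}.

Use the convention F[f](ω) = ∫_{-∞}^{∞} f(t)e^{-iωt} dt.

F(ω) = \frac{2 \pi \left(3 - 17 \left|{\omega}\right|\right) e^{- \frac{17 \left|{\omega}\right|}{3}}}{17}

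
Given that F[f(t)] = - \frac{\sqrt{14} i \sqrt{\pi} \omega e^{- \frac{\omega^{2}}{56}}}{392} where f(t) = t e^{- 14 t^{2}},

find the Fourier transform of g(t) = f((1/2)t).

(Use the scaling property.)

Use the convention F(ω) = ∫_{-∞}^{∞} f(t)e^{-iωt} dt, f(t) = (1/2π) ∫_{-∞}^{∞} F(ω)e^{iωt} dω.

F[g](ω) = - \frac{\sqrt{14} i \sqrt{\pi} \omega e^{- \frac{\omega^{2}}{14}}}{98}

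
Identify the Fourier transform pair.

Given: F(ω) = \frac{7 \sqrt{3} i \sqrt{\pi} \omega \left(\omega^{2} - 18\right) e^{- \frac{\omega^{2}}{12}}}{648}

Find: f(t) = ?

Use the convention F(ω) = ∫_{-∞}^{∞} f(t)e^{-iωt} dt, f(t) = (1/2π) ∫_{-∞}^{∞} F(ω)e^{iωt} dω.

f(t) = 7 t^{3} e^{- 3 t^{2}}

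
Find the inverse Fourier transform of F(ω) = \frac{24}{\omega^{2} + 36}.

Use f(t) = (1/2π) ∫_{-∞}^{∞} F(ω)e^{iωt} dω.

f(t) = 2 e^{- 6 \left|{t}\right|}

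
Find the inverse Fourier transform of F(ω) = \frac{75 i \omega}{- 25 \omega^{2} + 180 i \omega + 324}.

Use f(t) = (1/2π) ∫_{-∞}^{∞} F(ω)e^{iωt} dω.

f(t) = 3 \left(1 - \frac{18 t}{5}\right) e^{- \frac{18 t}{5}} u\left(t\right)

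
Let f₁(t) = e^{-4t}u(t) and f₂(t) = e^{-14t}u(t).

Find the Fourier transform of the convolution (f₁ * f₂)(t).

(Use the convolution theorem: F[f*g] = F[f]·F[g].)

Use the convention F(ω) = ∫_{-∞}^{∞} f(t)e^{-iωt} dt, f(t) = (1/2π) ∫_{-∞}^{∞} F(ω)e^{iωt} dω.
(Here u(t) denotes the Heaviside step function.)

F[f₁*f₂](ω) = \frac{1}{\left(i \omega + 4\right) \left(i \omega + 14\right)}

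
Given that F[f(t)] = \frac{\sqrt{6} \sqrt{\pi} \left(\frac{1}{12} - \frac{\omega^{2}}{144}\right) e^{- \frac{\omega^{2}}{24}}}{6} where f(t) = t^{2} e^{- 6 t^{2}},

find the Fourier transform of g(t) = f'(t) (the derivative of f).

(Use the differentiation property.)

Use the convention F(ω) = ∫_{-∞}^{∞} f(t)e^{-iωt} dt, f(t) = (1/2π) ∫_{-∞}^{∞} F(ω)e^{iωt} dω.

F[g](ω) = \frac{\sqrt{6} i \sqrt{\pi} \omega \left(12 - \omega^{2}\right) e^{- \frac{\omega^{2}}{24}}}{864}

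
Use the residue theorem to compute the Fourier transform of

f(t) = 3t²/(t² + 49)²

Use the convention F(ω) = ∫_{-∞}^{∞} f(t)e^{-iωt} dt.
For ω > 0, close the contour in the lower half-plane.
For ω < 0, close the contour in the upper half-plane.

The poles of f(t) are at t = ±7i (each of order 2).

Let g(z) = f(z)e^{-iωz}; for large |z| the factor e^{-iωz} decays in the lower half-plane when ω > 0 and in the upper half-plane when ω < 0.

Case ω > 0 (lower half-plane, clockwise contour ⇒ F(ω) = -2πi·ΣRes):
  Res_{z = - 7 i} g(z) = \frac{3 i \left(1 - 7 \omega\right) e^{- 7 \omega}}{28} (pole of order 2)
  F(ω) = -2πi·ΣRes = \frac{3 \pi \left(1 - 7 \omega\right) e^{- 7 \omega}}{14}

Case ω < 0 (upper half-plane, counterclockwise contour ⇒ F(ω) = +2πi·ΣRes):
  Res_{z = 7 i} g(z) = \frac{3 i \left(- 7 \omega - 1\right) e^{7 \omega}}{28} (pole of order 2)
  F(ω) = 2πi·ΣRes = \frac{3 \pi \left(7 \omega + 1\right) e^{7 \omega}}{14}

Both cases combine into a single formula in |ω|:

F(ω) = \frac{3 \pi \left(1 - 7 \left|{\omega}\right|\right) e^{- 7 \left|{\omega}\right|}}{14}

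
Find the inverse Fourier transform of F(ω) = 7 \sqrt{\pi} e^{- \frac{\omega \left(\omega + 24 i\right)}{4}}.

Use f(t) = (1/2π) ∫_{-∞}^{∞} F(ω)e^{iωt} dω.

f(t) = 7 e^{- \left(t - 6\right)^{2}}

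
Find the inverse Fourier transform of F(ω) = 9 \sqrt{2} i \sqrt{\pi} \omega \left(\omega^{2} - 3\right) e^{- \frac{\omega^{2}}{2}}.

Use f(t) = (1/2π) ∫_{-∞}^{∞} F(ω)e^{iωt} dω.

f(t) = 9 t^{3} e^{- \frac{t^{2}}{2}}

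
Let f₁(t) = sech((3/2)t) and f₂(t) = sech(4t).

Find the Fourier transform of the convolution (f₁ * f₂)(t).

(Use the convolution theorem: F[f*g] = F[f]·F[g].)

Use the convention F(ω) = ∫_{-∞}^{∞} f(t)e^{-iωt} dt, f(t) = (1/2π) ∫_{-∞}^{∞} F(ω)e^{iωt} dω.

F[f₁*f₂](ω) = \frac{\pi^{2}}{6 \cosh{\left(\frac{\pi \omega}{8} \right)} \cosh{\left(\frac{\pi \omega}{3} \right)}}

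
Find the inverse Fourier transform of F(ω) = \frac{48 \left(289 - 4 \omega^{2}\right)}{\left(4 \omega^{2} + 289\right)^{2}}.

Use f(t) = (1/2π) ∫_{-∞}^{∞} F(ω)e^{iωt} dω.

f(t) = 6 e^{- \frac{17 \left|{t}\right|}{2}} \left|{t}\right|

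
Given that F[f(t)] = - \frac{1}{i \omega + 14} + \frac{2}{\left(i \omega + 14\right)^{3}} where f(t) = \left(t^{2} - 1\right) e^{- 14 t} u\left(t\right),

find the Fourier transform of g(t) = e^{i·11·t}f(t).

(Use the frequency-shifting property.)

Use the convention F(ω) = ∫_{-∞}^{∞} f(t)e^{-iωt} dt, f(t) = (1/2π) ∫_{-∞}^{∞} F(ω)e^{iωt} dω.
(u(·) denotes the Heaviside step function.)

F[g](ω) = \frac{2 i \left(\omega - 11\right) - \left(i \left(\omega - 11\right) + 14\right)^{3} + 28}{\left(i \left(\omega - 11\right) + 14\right)^{4}}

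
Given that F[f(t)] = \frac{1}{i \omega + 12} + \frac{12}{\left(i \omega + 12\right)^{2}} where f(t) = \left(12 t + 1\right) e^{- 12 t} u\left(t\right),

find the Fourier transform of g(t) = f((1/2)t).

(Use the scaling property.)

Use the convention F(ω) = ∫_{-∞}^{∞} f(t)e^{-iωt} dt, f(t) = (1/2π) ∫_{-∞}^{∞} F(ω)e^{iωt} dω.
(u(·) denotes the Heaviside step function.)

F[g](ω) = \frac{- i \omega - 12}{\omega^{2} - 12 i \omega - 36}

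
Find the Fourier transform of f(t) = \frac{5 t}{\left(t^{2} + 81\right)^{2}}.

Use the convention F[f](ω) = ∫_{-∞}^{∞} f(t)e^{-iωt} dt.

F(ω) = - \frac{5 i \pi \omega e^{- 9 \left|{\omega}\right|}}{18}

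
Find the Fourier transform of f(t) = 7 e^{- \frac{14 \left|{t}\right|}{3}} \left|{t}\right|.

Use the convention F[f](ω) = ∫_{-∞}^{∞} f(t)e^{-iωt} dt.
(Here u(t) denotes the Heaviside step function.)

F(ω) = \frac{126 \left(196 - 9 \omega^{2}\right)}{\left(9 \omega^{2} + 196\right)^{2}}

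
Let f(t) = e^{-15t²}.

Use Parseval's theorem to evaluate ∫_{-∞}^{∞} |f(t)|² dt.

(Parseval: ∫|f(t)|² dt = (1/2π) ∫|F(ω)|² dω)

∫|f(t)|² dt = \frac{\sqrt{30} \sqrt{\pi}}{30}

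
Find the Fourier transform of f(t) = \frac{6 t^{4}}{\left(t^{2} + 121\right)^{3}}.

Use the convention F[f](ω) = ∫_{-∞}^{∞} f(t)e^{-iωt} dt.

F(ω) = \frac{3 \pi \left(121 \omega^{2} - 55 \left|{\omega}\right| + 3\right) e^{- 11 \left|{\omega}\right|}}{44}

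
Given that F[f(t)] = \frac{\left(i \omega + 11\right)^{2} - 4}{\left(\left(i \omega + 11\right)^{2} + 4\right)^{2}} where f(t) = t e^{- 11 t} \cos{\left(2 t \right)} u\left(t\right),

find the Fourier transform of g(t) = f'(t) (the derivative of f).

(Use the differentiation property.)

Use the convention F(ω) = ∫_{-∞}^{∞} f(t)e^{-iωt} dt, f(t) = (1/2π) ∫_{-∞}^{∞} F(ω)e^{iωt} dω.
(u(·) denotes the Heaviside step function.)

F[g](ω) = \frac{i \omega \left(\left(i \omega + 11\right)^{2} - 4\right)}{\left(\left(i \omega + 11\right)^{2} + 4\right)^{2}}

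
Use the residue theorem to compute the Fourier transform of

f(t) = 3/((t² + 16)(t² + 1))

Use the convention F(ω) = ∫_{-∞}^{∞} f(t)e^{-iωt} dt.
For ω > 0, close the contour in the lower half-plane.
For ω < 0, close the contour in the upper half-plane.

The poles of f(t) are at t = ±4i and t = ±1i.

Let g(z) = f(z)e^{-iωz}; for large |z| the factor e^{-iωz} decays in the lower half-plane when ω > 0 and in the upper half-plane when ω < 0.

Case ω > 0 (lower half-plane, clockwise contour ⇒ F(ω) = -2πi·ΣRes):
  Res_{z = - 4 i} g(z) = - \frac{i e^{- 4 \omega}}{40}
  Res_{z = - i} g(z) = \frac{i e^{- \omega}}{10}
  F(ω) = -2πi·ΣRes = \frac{\pi e^{- \omega}}{5} - \frac{\pi e^{- 4 \omega}}{20}

Case ω < 0 (upper half-plane, counterclockwise contour ⇒ F(ω) = +2πi·ΣRes):
  Res_{z = 4 i} g(z) = \frac{i e^{4 \omega}}{40}
  Res_{z = i} g(z) = - \frac{i e^{\omega}}{10}
  F(ω) = 2πi·ΣRes = \frac{\pi \left(4 - e^{3 \omega}\right) e^{\omega}}{20}

Both cases combine into a single formula in |ω|:

F(ω) = \frac{\pi e^{- \left|{\omega}\right|}}{5} - \frac{\pi e^{- 4 \left|{\omega}\right|}}{20}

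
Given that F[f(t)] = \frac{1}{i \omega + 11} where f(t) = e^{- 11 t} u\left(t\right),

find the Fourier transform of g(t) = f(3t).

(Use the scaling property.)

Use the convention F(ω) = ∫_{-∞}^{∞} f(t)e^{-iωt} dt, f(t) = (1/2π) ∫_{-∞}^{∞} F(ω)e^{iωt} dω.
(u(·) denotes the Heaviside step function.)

F[g](ω) = \frac{1}{i \omega + 33}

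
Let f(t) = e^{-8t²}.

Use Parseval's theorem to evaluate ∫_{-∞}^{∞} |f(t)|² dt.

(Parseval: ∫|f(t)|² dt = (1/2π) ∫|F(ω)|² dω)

∫|f(t)|² dt = \frac{\sqrt{\pi}}{4}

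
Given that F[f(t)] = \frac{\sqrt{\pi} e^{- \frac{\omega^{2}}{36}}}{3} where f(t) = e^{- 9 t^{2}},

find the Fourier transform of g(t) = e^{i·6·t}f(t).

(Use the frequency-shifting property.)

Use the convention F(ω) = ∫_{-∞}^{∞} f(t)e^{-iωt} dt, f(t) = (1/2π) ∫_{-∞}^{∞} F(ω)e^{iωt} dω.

F[g](ω) = \frac{\sqrt{\pi} e^{- \frac{\left(\omega - 6\right)^{2}}{36}}}{3}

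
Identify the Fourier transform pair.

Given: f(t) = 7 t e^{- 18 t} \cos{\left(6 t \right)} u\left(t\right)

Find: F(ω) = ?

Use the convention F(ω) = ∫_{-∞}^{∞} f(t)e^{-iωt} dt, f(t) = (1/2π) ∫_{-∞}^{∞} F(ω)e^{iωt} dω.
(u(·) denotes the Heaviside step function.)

F(ω) = \frac{7 \left(\left(i \omega + 18\right)^{2} - 36\right)}{\left(\left(i \omega + 18\right)^{2} + 36\right)^{2}}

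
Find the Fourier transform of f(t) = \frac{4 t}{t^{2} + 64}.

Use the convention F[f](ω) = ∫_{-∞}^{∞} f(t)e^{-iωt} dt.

F(ω) = - 4 i \pi e^{- 8 \left|{\omega}\right|} \operatorname{sign}{\left(\omega \right)}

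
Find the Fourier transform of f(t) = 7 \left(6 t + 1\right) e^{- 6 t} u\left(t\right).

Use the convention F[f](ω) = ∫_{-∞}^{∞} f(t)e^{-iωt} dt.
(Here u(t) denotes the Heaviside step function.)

F(ω) = \frac{7 \left(- i \omega - 12\right)}{\omega^{2} - 12 i \omega - 36}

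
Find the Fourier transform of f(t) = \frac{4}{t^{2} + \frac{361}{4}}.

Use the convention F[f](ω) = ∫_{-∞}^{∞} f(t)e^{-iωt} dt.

F(ω) = \frac{8 \pi e^{- \frac{19 \left|{\omega}\right|}{2}}}{19}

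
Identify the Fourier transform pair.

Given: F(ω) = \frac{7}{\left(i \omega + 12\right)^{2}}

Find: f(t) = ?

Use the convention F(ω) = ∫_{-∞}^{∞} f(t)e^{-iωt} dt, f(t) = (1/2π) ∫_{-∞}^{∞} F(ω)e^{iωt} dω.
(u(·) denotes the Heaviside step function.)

f(t) = 7 t e^{- 12 t} u\left(t\right)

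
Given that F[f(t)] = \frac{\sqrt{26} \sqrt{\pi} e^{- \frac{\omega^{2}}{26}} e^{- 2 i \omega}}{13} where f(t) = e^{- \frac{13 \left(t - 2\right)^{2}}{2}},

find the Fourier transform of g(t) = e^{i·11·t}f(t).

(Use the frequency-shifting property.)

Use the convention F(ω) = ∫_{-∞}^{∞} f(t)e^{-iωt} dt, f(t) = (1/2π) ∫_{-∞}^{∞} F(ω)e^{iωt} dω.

F[g](ω) = \frac{\sqrt{26} \sqrt{\pi} e^{- \frac{\left(\omega - 11\right) \left(\omega - 11 + 52 i\right)}{26}}}{13}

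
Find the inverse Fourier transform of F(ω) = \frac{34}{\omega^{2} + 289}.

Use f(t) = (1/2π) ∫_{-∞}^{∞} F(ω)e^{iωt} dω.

f(t) = e^{- 17 \left|{t}\right|}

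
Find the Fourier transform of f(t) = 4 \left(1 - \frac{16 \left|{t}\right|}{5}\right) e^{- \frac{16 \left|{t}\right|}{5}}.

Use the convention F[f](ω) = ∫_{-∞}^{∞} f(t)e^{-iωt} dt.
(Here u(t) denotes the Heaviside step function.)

F(ω) = \frac{32000 \omega^{2}}{\left(25 \omega^{2} + 256\right)^{2}}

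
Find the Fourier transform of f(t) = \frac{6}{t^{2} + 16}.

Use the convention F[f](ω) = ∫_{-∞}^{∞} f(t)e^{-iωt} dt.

F(ω) = \frac{3 \pi e^{- 4 \left|{\omega}\right|}}{2}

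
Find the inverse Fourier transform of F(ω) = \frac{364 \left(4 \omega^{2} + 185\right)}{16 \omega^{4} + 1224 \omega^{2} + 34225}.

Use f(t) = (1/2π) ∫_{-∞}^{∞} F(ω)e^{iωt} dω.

f(t) = 7 e^{- \frac{13 \left|{t}\right|}{2}} \cos{\left(2 \left|{t}\right| \right)}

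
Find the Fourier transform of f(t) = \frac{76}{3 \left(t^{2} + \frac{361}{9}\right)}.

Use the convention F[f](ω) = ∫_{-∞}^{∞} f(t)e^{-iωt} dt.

F(ω) = 4 \pi e^{- \frac{19 \left|{\omega}\right|}{3}}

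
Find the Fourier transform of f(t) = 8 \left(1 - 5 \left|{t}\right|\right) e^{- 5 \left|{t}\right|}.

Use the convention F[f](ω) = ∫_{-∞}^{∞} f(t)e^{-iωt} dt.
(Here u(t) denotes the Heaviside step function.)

F(ω) = \frac{160 \omega^{2}}{\left(\omega^{2} + 25\right)^{2}}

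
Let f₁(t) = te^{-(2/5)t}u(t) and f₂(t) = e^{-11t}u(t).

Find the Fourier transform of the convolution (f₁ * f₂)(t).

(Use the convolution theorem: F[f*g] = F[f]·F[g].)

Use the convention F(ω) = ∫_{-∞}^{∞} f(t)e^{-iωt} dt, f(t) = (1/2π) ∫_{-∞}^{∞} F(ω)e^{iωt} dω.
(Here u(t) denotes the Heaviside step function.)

F[f₁*f₂](ω) = \frac{25}{\left(i \omega + 11\right) \left(5 i \omega + 2\right)^{2}}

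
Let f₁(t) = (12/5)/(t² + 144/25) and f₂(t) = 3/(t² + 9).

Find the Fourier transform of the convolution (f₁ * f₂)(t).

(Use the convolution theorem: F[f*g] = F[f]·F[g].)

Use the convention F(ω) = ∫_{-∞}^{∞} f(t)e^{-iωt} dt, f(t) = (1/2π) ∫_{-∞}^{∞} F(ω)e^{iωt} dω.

F[f₁*f₂](ω) = \pi^{2} e^{- \frac{27 \left|{\omega}\right|}{5}}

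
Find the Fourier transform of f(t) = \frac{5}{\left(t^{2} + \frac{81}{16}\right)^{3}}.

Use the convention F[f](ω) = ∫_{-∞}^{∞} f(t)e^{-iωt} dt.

F(ω) = \frac{40 \pi \left(27 \omega^{2} + 36 \left|{\omega}\right| + 16\right) e^{- \frac{9 \left|{\omega}\right|}{4}}}{19683}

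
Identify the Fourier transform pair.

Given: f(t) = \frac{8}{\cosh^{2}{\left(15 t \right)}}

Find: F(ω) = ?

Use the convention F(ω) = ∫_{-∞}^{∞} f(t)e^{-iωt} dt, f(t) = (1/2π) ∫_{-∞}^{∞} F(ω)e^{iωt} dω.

F(ω) = \frac{8 \pi \omega}{225 \sinh{\left(\frac{\pi \omega}{30} \right)}}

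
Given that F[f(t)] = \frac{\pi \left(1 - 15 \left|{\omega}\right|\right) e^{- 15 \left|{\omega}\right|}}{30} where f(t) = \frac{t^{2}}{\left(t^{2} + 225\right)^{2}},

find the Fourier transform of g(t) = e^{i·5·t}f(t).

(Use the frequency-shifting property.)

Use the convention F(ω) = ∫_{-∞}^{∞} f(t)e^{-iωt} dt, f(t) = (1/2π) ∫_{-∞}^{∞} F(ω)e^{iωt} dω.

F[g](ω) = \frac{\pi \left(1 - 15 \left|{\omega - 5}\right|\right) e^{- 15 \left|{\omega - 5}\right|}}{30}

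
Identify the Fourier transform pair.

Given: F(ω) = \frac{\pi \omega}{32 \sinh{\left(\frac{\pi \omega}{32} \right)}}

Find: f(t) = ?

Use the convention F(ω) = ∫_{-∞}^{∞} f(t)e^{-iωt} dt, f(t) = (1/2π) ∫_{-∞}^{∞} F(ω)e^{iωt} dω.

f(t) = \frac{8}{\cosh^{2}{\left(16 t \right)}}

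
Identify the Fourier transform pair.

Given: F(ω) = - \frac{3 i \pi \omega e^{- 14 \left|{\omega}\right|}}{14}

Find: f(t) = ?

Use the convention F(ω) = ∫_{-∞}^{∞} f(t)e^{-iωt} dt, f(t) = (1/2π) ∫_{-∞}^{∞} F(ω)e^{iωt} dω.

f(t) = \frac{6 t}{\left(t^{2} + 196\right)^{2}}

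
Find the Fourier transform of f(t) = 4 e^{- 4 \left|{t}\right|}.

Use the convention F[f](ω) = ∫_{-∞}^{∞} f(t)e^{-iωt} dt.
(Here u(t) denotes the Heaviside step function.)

F(ω) = \frac{32}{\omega^{2} + 16}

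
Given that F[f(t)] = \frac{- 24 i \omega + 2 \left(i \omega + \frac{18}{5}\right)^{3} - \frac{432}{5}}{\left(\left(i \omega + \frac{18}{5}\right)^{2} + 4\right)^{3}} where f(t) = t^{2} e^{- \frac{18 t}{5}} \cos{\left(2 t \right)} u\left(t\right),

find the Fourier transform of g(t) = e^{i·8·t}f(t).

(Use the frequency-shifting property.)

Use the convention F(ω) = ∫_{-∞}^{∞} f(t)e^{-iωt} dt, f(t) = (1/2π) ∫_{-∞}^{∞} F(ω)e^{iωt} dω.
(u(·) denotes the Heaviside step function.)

F[g](ω) = \frac{250 \left(1500 i \left(8 - \omega\right) + \left(5 i \left(\omega - 8\right) + 18\right)^{3} - 5400\right)}{\left(\left(5 i \left(\omega - 8\right) + 18\right)^{2} + 100\right)^{3}}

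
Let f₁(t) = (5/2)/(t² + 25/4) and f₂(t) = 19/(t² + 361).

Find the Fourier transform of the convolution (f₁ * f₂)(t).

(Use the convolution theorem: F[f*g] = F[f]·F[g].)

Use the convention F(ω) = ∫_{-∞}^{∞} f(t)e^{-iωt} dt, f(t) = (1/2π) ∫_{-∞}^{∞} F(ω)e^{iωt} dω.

F[f₁*f₂](ω) = \pi^{2} e^{- \frac{43 \left|{\omega}\right|}{2}}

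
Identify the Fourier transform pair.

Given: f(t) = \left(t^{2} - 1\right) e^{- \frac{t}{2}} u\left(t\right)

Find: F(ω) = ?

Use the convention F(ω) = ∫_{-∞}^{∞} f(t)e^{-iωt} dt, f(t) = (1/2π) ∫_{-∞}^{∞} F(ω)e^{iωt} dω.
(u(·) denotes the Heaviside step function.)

F(ω) = \frac{2 \left(16 i \omega - \left(2 i \omega + 1\right)^{3} + 8\right)}{\left(2 i \omega + 1\right)^{4}}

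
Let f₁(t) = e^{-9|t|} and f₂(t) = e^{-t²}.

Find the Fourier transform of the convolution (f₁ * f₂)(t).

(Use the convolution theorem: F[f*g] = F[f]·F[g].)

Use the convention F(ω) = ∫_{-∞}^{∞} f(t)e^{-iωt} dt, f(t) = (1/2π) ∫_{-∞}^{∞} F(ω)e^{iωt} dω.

F[f₁*f₂](ω) = \frac{18 \sqrt{\pi} e^{- \frac{\omega^{2}}{4}}}{\omega^{2} + 81}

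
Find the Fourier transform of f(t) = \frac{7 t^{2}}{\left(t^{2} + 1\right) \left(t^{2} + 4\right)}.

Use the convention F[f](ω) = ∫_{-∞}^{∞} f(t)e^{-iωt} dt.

F(ω) = \frac{7 \pi \left(2 - e^{\left|{\omega}\right|}\right) e^{- 2 \left|{\omega}\right|}}{3}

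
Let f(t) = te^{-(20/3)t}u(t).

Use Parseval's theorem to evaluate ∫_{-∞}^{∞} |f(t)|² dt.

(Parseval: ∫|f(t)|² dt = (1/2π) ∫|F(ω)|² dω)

∫|f(t)|² dt = \frac{27}{32000}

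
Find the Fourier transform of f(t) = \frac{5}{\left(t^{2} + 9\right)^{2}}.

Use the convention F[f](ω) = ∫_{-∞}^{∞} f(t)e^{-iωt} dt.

F(ω) = \frac{5 \pi \left(3 \left|{\omega}\right| + 1\right) e^{- 3 \left|{\omega}\right|}}{54}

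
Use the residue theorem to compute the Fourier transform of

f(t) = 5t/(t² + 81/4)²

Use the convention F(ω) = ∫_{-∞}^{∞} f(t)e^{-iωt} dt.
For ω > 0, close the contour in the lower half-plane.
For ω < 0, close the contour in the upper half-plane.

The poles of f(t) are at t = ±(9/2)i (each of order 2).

Let g(z) = f(z)e^{-iωz}; for large |z| the factor e^{-iωz} decays in the lower half-plane when ω > 0 and in the upper half-plane when ω < 0.

Case ω > 0 (lower half-plane, clockwise contour ⇒ F(ω) = -2πi·ΣRes):
  Res_{z = - \frac{9 i}{2}} g(z) = \frac{5 \omega e^{- \frac{9 \omega}{2}}}{18} (pole of order 2)
  F(ω) = -2πi·ΣRes = - \frac{5 i \pi \omega e^{- \frac{9 \omega}{2}}}{9}

Case ω < 0 (upper half-plane, counterclockwise contour ⇒ F(ω) = +2πi·ΣRes):
  Res_{z = \frac{9 i}{2}} g(z) = - \frac{5 \omega e^{\frac{9 \omega}{2}}}{18} (pole of order 2)
  F(ω) = 2πi·ΣRes = - \frac{5 i \pi \omega e^{\frac{9 \omega}{2}}}{9}

Both cases combine into a single formula in |ω|:

F(ω) = - \frac{5 i \pi \omega e^{- \frac{9 \left|{\omega}\right|}{2}}}{9}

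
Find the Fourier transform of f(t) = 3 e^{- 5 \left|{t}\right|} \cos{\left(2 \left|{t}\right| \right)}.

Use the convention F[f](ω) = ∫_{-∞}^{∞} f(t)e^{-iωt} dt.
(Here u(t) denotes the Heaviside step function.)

F(ω) = \frac{30 \left(\omega^{2} + 29\right)}{\omega^{4} + 42 \omega^{2} + 841}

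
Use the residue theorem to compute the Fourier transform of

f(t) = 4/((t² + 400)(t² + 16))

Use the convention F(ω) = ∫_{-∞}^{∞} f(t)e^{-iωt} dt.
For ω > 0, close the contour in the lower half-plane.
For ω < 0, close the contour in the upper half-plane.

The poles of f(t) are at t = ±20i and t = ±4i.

Let g(z) = f(z)e^{-iωz}; for large |z| the factor e^{-iωz} decays in the lower half-plane when ω > 0 and in the upper half-plane when ω < 0.

Case ω > 0 (lower half-plane, clockwise contour ⇒ F(ω) = -2πi·ΣRes):
  Res_{z = - 20 i} g(z) = - \frac{i e^{- 20 \omega}}{3840}
  Res_{z = - 4 i} g(z) = \frac{i e^{- 4 \omega}}{768}
  F(ω) = -2πi·ΣRes = \frac{\pi \left(5 e^{16 \omega} - 1\right) e^{- 20 \omega}}{1920}

Case ω < 0 (upper half-plane, counterclockwise contour ⇒ F(ω) = +2πi·ΣRes):
  Res_{z = 20 i} g(z) = \frac{i e^{20 \omega}}{3840}
  Res_{z = 4 i} g(z) = - \frac{i e^{4 \omega}}{768}
  F(ω) = 2πi·ΣRes = \frac{\pi \left(5 - e^{16 \omega}\right) e^{4 \omega}}{1920}

Both cases combine into a single formula in |ω|:

F(ω) = \frac{\pi \left(5 e^{16 \left|{\omega}\right|} - 1\right) e^{- 20 \left|{\omega}\right|}}{1920}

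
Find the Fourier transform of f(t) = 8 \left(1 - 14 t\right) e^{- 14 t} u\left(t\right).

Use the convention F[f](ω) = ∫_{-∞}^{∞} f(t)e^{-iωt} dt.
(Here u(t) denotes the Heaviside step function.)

F(ω) = \frac{8 i \omega}{- \omega^{2} + 28 i \omega + 196}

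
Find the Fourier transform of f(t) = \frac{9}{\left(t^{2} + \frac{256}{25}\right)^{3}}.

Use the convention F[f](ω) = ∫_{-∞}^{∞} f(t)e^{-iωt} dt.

F(ω) = \frac{1125 \pi \left(256 \omega^{2} + 240 \left|{\omega}\right| + 75\right) e^{- \frac{16 \left|{\omega}\right|}{5}}}{8388608}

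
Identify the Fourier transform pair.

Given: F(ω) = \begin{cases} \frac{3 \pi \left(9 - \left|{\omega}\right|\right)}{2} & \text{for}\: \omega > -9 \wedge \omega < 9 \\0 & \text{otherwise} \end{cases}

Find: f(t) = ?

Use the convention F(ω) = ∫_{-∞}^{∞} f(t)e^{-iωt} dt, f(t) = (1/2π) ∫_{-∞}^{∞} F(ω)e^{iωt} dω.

f(t) = \frac{3 \sin^{2}{\left(\frac{9 t}{2} \right)}}{t^{2}}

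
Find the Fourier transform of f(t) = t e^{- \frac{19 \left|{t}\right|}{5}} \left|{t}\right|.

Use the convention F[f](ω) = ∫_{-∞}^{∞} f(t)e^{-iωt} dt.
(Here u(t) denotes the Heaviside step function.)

F(ω) = \frac{2500 i \omega \left(25 \omega^{2} - 1083\right)}{\left(25 \omega^{2} + 361\right)^{3}}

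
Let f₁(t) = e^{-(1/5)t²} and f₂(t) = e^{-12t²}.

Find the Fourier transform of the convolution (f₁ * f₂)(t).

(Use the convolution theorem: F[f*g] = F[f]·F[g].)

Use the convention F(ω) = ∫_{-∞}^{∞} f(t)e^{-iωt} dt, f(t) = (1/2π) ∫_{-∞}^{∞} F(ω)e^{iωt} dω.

F[f₁*f₂](ω) = \frac{\sqrt{15} \pi e^{- \frac{61 \omega^{2}}{48}}}{6}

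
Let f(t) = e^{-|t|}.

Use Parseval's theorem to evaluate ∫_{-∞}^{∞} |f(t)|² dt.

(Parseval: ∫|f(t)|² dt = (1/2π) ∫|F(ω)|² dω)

∫|f(t)|² dt = 1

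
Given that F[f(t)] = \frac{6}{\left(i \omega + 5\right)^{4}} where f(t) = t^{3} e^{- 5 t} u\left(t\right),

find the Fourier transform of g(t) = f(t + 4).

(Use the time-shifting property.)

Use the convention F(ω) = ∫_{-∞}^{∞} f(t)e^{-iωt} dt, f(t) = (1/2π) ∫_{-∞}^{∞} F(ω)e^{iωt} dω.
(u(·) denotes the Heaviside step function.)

F[g](ω) = \frac{6 e^{4 i \omega}}{\left(i \omega + 5\right)^{4}}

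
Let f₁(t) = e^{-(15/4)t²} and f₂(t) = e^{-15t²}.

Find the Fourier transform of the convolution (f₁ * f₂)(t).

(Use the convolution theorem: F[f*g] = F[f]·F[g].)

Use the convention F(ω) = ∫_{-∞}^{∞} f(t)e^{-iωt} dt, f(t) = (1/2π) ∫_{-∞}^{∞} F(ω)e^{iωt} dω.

F[f₁*f₂](ω) = \frac{2 \pi e^{- \frac{\omega^{2}}{12}}}{15}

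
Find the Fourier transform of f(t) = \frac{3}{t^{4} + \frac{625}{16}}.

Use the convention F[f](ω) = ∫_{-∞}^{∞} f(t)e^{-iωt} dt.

F(ω) = \frac{24 \pi e^{- \frac{5 \sqrt{2} \left|{\omega}\right|}{4}} \sin{\left(\frac{5 \sqrt{2} \left|{\omega}\right|}{4} + \frac{\pi}{4} \right)}}{125}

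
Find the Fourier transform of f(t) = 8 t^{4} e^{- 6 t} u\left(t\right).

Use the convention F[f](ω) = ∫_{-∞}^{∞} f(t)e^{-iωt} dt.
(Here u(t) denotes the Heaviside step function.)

F(ω) = \frac{192}{\left(i \omega + 6\right)^{5}}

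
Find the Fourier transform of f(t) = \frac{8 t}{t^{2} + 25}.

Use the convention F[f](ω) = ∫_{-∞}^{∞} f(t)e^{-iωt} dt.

F(ω) = - 8 i \pi e^{- 5 \left|{\omega}\right|} \operatorname{sign}{\left(\omega \right)}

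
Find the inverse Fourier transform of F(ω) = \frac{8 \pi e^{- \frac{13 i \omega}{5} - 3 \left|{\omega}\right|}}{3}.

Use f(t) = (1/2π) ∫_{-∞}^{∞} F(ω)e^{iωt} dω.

f(t) = \frac{8}{\left(t - \frac{13}{5}\right)^{2} + 9}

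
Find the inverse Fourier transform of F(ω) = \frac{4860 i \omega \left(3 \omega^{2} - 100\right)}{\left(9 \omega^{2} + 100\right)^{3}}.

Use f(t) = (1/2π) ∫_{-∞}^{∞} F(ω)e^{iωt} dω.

f(t) = 5 t e^{- \frac{10 \left|{t}\right|}{3}} \left|{t}\right|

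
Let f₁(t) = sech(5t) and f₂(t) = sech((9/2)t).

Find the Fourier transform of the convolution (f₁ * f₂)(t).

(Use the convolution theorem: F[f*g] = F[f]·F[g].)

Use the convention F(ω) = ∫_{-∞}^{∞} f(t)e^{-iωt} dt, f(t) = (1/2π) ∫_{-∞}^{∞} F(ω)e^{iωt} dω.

F[f₁*f₂](ω) = \frac{2 \pi^{2}}{45 \cosh{\left(\frac{\pi \omega}{10} \right)} \cosh{\left(\frac{\pi \omega}{9} \right)}}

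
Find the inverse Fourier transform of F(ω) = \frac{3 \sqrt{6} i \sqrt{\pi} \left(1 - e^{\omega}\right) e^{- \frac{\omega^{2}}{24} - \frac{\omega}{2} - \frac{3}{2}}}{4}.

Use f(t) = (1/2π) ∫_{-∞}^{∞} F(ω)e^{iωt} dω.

f(t) = 9 e^{- 6 t^{2}} \sin{\left(6 t \right)}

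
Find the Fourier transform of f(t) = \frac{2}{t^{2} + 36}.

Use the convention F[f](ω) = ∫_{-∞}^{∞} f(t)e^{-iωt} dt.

F(ω) = \frac{\pi e^{- 6 \left|{\omega}\right|}}{3}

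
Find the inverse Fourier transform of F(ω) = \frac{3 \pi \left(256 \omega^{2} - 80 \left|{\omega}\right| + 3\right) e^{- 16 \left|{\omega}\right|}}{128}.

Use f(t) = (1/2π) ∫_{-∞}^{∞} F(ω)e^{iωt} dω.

f(t) = \frac{3 t^{4}}{\left(t^{2} + 256\right)^{3}}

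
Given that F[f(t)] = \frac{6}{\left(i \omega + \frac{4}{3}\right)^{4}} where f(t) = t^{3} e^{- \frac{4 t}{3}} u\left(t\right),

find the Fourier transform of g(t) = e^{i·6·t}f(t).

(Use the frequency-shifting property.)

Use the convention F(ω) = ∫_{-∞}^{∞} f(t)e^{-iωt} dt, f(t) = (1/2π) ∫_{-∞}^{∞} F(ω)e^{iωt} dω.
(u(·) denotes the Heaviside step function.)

F[g](ω) = \frac{486}{\left(3 i \left(\omega - 6\right) + 4\right)^{4}}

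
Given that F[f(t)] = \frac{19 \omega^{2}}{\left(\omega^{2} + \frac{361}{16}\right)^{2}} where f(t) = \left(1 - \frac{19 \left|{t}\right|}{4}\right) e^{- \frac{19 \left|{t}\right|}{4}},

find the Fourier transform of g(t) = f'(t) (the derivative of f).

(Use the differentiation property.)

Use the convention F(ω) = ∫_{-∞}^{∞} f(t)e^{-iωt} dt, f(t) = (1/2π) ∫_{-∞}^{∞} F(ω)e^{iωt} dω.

F[g](ω) = \frac{4864 i \omega^{3}}{\left(16 \omega^{2} + 361\right)^{2}}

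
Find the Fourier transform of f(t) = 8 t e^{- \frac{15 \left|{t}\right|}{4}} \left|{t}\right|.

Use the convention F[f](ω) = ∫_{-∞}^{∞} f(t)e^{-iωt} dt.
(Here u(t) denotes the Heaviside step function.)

F(ω) = \frac{8192 i \omega \left(16 \omega^{2} - 675\right)}{\left(16 \omega^{2} + 225\right)^{3}}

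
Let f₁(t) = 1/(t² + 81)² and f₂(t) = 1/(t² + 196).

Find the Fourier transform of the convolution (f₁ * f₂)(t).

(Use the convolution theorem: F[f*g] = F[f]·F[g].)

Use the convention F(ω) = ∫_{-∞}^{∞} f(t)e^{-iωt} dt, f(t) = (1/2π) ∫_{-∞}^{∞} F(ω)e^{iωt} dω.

F[f₁*f₂](ω) = \frac{\pi^{2} \left(9 \left|{\omega}\right| + 1\right) e^{- 23 \left|{\omega}\right|}}{20412}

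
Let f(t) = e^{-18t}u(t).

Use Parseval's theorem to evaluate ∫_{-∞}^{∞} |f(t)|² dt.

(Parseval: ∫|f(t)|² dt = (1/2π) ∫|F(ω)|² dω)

∫|f(t)|² dt = \frac{1}{36}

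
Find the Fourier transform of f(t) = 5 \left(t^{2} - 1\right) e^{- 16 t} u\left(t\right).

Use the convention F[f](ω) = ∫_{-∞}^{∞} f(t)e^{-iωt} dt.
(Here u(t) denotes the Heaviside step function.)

F(ω) = \frac{5 \left(2 i \omega - \left(i \omega + 16\right)^{3} + 32\right)}{\left(i \omega + 16\right)^{4}}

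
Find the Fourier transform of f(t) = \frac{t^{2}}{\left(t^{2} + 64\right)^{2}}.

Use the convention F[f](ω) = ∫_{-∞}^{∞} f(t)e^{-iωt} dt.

F(ω) = \frac{\pi \left(1 - 8 \left|{\omega}\right|\right) e^{- 8 \left|{\omega}\right|}}{16}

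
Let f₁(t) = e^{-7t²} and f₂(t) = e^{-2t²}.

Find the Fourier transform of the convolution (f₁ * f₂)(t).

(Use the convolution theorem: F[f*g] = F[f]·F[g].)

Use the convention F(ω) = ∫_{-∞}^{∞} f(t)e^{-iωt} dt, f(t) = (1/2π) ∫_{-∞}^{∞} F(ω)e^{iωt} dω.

F[f₁*f₂](ω) = \frac{\sqrt{14} \pi e^{- \frac{9 \omega^{2}}{56}}}{14}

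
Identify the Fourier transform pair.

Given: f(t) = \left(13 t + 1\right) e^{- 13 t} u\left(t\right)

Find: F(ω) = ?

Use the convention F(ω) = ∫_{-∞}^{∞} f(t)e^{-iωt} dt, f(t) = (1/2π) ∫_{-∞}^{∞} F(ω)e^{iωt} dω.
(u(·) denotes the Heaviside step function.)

F(ω) = \frac{- i \omega - 26}{\omega^{2} - 26 i \omega - 169}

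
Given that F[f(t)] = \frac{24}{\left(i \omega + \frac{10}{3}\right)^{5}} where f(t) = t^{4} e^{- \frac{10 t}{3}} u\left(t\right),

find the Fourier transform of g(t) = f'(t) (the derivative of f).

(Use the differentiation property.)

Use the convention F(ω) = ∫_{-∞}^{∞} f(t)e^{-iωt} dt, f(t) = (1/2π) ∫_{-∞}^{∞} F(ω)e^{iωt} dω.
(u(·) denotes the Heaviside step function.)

F[g](ω) = \frac{5832 i \omega}{\left(3 i \omega + 10\right)^{5}}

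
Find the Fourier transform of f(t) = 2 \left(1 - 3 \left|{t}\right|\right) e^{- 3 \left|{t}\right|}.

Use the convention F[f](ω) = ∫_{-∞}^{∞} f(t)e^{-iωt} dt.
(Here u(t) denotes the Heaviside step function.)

F(ω) = \frac{24 \omega^{2}}{\left(\omega^{2} + 9\right)^{2}}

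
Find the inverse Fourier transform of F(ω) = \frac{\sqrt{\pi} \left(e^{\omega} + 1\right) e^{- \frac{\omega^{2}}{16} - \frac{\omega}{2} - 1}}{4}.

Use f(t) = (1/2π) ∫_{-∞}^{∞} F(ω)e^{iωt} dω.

f(t) = e^{- 4 t^{2}} \cos{\left(4 t \right)}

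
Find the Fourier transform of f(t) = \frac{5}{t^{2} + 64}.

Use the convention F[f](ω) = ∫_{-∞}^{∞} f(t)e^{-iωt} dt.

F(ω) = \frac{5 \pi e^{- 8 \left|{\omega}\right|}}{8}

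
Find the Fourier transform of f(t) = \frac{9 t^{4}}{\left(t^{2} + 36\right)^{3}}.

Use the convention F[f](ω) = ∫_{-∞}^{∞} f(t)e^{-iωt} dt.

F(ω) = \frac{9 \pi \left(12 \omega^{2} - 10 \left|{\omega}\right| + 1\right) e^{- 6 \left|{\omega}\right|}}{16}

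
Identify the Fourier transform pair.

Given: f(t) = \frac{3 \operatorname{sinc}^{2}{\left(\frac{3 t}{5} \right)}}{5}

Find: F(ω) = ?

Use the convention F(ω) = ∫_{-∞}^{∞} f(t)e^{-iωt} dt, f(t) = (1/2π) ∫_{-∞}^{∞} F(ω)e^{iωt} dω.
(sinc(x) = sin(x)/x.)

F(ω) = \begin{cases} \frac{\pi \left(6 - 5 \left|{\omega}\right|\right)}{6} & \text{for}\: \omega > - \frac{6}{5} \wedge \omega < \frac{6}{5} \\0 & \text{otherwise} \end{cases}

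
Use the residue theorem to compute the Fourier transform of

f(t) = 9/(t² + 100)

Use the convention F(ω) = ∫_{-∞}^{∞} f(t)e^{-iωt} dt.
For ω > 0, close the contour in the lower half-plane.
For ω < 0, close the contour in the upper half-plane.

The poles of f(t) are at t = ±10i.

Let g(z) = f(z)e^{-iωz}; for large |z| the factor e^{-iωz} decays in the lower half-plane when ω > 0 and in the upper half-plane when ω < 0.

Case ω > 0 (lower half-plane, clockwise contour ⇒ F(ω) = -2πi·ΣRes):
  Res_{z = - 10 i} g(z) = \frac{9 i e^{- 10 \omega}}{20}
  F(ω) = -2πi·ΣRes = \frac{9 \pi e^{- 10 \omega}}{10}

Case ω < 0 (upper half-plane, counterclockwise contour ⇒ F(ω) = +2πi·ΣRes):
  Res_{z = 10 i} g(z) = - \frac{9 i e^{10 \omega}}{20}
  F(ω) = 2πi·ΣRes = \frac{9 \pi e^{10 \omega}}{10}

Both cases combine into a single formula in |ω|:

F(ω) = \frac{9 \pi e^{- 10 \left|{\omega}\right|}}{10}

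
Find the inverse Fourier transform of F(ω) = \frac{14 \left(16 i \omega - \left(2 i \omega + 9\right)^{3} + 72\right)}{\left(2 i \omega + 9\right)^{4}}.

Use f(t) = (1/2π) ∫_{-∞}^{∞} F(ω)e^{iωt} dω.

f(t) = 7 \left(t^{2} - 1\right) e^{- \frac{9 t}{2}} u\left(t\right)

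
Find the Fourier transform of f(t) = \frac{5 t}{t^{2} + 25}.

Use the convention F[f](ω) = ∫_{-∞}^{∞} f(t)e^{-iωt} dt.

F(ω) = - 5 i \pi e^{- 5 \left|{\omega}\right|} \operatorname{sign}{\left(\omega \right)}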